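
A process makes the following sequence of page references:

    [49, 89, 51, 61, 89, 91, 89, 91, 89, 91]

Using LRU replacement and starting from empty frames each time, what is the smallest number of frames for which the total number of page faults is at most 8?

2

f=1: 10 faults
f=2: 6 faults
f=3: 5 faults
f=4: 5 faults
f=5: 5 faults
Smallest f with faults ≤ 8 is 2.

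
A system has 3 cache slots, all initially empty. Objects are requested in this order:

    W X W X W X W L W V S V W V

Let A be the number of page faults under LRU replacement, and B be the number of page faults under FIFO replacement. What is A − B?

-1

Under LRU: F F . . . . . F . F F . . . → 5 faults.
Under FIFO: F F . . . . . F . F F . F . → 6 faults.
A − B = 5 − 6 = -1.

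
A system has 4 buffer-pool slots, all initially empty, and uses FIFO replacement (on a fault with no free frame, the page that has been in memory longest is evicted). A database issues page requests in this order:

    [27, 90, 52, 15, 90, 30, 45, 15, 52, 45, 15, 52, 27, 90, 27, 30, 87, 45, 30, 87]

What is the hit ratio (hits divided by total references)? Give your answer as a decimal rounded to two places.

27 -> miss, frames {27}
90 -> miss, frames {27,90}
52 -> miss, frames {27,90,52}
15 -> miss, frames {27,90,52,15}
90 -> hit
30 -> miss, evict 27, frames {90,52,15,30}
45 -> miss, evict 90, frames {52,15,30,45}
15 -> hit
52 -> hit
45 -> hit
15 -> hit
52 -> hit
27 -> miss, evict 52, frames {15,30,45,27}
90 -> miss, evict 15, frames {30,45,27,90}
27 -> hit
30 -> hit
87 -> miss, evict 30, frames {45,27,90,87}
45 -> hit
30 -> miss, evict 45, frames {27,90,87,30}
87 -> hit
Hits: 10 of 20 references → 10/20 = 0.5000.

0.50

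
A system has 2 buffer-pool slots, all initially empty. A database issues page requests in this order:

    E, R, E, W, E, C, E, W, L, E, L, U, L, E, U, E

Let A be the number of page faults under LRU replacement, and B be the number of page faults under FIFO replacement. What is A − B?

Under LRU: F F . F . F . F F F . F . F F . → 10 faults.
Under FIFO: F F . F F F . F F F . F F F F . → 12 faults.
A − B = 10 − 12 = -2.

-2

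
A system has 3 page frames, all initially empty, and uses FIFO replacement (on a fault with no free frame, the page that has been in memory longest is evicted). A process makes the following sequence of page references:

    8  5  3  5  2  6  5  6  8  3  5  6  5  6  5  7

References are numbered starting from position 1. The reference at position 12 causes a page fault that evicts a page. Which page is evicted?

pos 1: 8: fault, frames [8]
pos 2: 5: fault, frames [8, 5]
pos 3: 3: fault, frames [8, 5, 3]
pos 4: 5: hit
pos 5: 2: fault, evict 8, frames [5, 3, 2]
pos 6: 6: fault, evict 5, frames [3, 2, 6]
pos 7: 5: fault, evict 3, frames [2, 6, 5]
pos 8: 6: hit
pos 9: 8: fault, evict 2, frames [6, 5, 8]
pos 10: 3: fault, evict 6, frames [5, 8, 3]
pos 11: 5: hit
pos 12: 6: fault, evict 5, frames [8, 3, 6]
At position 12, page 5 is evicted.

5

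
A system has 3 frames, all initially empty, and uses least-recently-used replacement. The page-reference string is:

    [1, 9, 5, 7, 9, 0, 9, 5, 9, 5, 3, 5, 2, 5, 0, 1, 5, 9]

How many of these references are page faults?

1 -> miss, frames [1]
9 -> miss, frames [1, 9]
5 -> miss, frames [1, 9, 5]
7 -> miss, evict 1, frames [9, 5, 7]
9 -> hit
0 -> miss, evict 5, frames [7, 9, 0]
9 -> hit
5 -> miss, evict 7, frames [0, 9, 5]
9 -> hit
5 -> hit
3 -> miss, evict 0, frames [9, 5, 3]
5 -> hit
2 -> miss, evict 9, frames [3, 5, 2]
5 -> hit
0 -> miss, evict 3, frames [2, 5, 0]
1 -> miss, evict 2, frames [5, 0, 1]
5 -> hit
9 -> miss, evict 0, frames [1, 5, 9]
Page faults: 11.

11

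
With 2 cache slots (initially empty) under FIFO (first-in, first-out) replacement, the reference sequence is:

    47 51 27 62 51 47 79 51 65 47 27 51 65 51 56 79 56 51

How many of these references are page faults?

16

47 -> fault, frames {47}
51 -> fault, frames {47,51}
27 -> fault, evict 47, frames {51,27}
62 -> fault, evict 51, frames {27,62}
51 -> fault, evict 27, frames {62,51}
47 -> fault, evict 62, frames {51,47}
79 -> fault, evict 51, frames {47,79}
51 -> fault, evict 47, frames {79,51}
65 -> fault, evict 79, frames {51,65}
47 -> fault, evict 51, frames {65,47}
27 -> fault, evict 65, frames {47,27}
51 -> fault, evict 47, frames {27,51}
65 -> fault, evict 27, frames {51,65}
51 -> hit
56 -> fault, evict 51, frames {65,56}
79 -> fault, evict 65, frames {56,79}
56 -> hit
51 -> fault, evict 56, frames {79,51}
Page faults: 16.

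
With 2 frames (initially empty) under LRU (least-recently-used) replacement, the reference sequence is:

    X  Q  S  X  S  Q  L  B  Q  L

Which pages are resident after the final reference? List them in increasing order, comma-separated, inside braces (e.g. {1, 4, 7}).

X: fault, frames (X)
Q: fault, frames (X Q)
S: fault, evict X, frames (Q S)
X: fault, evict Q, frames (S X)
S: hit
Q: fault, evict X, frames (S Q)
L: fault, evict S, frames (Q L)
B: fault, evict Q, frames (L B)
Q: fault, evict L, frames (B Q)
L: fault, evict B, frames (Q L)

{L, Q}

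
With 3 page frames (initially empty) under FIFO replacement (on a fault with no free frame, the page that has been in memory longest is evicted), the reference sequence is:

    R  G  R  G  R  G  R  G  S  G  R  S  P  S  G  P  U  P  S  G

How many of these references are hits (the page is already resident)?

14

R: fault, frames (R)
G: fault, frames (R G)
R: hit
G: hit
R: hit
G: hit
R: hit
G: hit
S: fault, frames (R G S)
G: hit
R: hit
S: hit
P: fault, evict R, frames (G S P)
S: hit
G: hit
P: hit
U: fault, evict G, frames (S P U)
P: hit
S: hit
G: fault, evict S, frames (P U G)
Hits: 14.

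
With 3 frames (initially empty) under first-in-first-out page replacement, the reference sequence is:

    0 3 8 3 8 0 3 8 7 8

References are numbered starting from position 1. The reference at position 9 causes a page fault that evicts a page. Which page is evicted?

pos 1: 0: miss, frames {0}
pos 2: 3: miss, frames {0,3}
pos 3: 8: miss, frames {0,3,8}
pos 4: 3: hit
pos 5: 8: hit
pos 6: 0: hit
pos 7: 3: hit
pos 8: 8: hit
pos 9: 7: miss, evict 0, frames {3,8,7}
At position 9, page 0 is evicted.

0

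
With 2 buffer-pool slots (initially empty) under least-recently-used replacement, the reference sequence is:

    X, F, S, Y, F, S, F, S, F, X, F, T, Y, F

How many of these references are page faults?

X: miss, frames {X}
F: miss, frames {X,F}
S: miss, evict X, frames {F,S}
Y: miss, evict F, frames {S,Y}
F: miss, evict S, frames {Y,F}
S: miss, evict Y, frames {F,S}
F: hit
S: hit
F: hit
X: miss, evict S, frames {F,X}
F: hit
T: miss, evict X, frames {F,T}
Y: miss, evict F, frames {T,Y}
F: miss, evict T, frames {Y,F}
Page faults: 10.

10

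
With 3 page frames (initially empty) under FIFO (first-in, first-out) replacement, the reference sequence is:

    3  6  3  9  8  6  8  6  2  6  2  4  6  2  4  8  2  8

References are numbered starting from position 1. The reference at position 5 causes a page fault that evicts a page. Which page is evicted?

3

pos 1: 3: miss, frames [3]
pos 2: 6: miss, frames [3, 6]
pos 3: 3: hit
pos 4: 9: miss, frames [3, 6, 9]
pos 5: 8: miss, evict 3, frames [6, 9, 8]
At position 5, page 3 is evicted.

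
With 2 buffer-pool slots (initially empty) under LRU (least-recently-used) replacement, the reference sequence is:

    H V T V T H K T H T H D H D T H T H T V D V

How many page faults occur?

12

H → miss, frames [H]
V → miss, frames [H, V]
T → miss, evict H, frames [V, T]
V → hit
T → hit
H → miss, evict V, frames [T, H]
K → miss, evict T, frames [H, K]
T → miss, evict H, frames [K, T]
H → miss, evict K, frames [T, H]
T → hit
H → hit
D → miss, evict T, frames [H, D]
H → hit
D → hit
T → miss, evict H, frames [D, T]
H → miss, evict D, frames [T, H]
T → hit
H → hit
T → hit
V → miss, evict H, frames [T, V]
D → miss, evict T, frames [V, D]
V → hit
Page faults: 12.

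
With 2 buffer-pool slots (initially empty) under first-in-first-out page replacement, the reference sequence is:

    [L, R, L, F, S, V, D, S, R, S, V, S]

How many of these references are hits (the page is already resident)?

L → fault, frames (L)
R → fault, frames (L R)
L → hit
F → fault, evict L, frames (R F)
S → fault, evict R, frames (F S)
V → fault, evict F, frames (S V)
D → fault, evict S, frames (V D)
S → fault, evict V, frames (D S)
R → fault, evict D, frames (S R)
S → hit
V → fault, evict S, frames (R V)
S → fault, evict R, frames (V S)
Hits: 2.

2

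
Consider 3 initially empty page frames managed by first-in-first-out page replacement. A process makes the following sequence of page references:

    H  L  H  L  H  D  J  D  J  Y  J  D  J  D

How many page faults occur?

H -> fault, frames (H)
L -> fault, frames (H L)
H -> hit
L -> hit
H -> hit
D -> fault, frames (H L D)
J -> fault, evict H, frames (L D J)
D -> hit
J -> hit
Y -> fault, evict L, frames (D J Y)
J -> hit
D -> hit
J -> hit
D -> hit
Page faults: 5.

5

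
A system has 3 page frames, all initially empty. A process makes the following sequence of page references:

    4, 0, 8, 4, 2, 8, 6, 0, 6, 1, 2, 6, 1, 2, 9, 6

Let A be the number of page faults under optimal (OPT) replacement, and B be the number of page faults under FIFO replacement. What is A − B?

-3

Under OPT: F F F . F . F . . F . . . . F . → 7 faults.
Under FIFO: F F F . F . F F . F F F . . F . → 10 faults.
A − B = 7 − 10 = -3.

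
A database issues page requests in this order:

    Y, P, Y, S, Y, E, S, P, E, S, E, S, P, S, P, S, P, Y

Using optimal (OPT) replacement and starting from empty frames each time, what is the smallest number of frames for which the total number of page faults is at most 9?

2

f=1: 18 faults
f=2: 8 faults
f=3: 5 faults
f=4: 4 faults
Smallest f with faults ≤ 9 is 2.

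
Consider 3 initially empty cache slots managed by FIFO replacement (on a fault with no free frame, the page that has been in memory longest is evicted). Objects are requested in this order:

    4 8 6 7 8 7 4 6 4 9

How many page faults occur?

6

4 → fault, frames (4)
8 → fault, frames (4 8)
6 → fault, frames (4 8 6)
7 → fault, evict 4, frames (8 6 7)
8 → hit
7 → hit
4 → fault, evict 8, frames (6 7 4)
6 → hit
4 → hit
9 → fault, evict 6, frames (7 4 9)
Page faults: 6.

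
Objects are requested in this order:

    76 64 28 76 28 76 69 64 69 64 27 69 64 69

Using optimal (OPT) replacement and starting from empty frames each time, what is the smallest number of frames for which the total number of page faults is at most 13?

2

f=1: 14 faults
f=2: 7 faults
f=3: 5 faults
f=4: 5 faults
f=5: 5 faults
Smallest f with faults ≤ 13 is 2.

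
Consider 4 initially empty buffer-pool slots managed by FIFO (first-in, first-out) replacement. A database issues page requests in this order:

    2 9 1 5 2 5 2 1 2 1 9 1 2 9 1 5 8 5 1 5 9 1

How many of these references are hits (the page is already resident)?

2 → miss, frames {2}
9 → miss, frames {2,9}
1 → miss, frames {2,9,1}
5 → miss, frames {2,9,1,5}
2 → hit
5 → hit
2 → hit
1 → hit
2 → hit
1 → hit
9 → hit
1 → hit
2 → hit
9 → hit
1 → hit
5 → hit
8 → miss, evict 2, frames {9,1,5,8}
5 → hit
1 → hit
5 → hit
9 → hit
1 → hit
Hits: 17.

17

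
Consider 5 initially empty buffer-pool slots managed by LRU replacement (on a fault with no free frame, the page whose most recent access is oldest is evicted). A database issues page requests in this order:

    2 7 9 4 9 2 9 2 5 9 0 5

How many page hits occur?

2: fault, frames [2]
7: fault, frames [2, 7]
9: fault, frames [2, 7, 9]
4: fault, frames [2, 7, 9, 4]
9: hit
2: hit
9: hit
2: hit
5: fault, frames [7, 4, 9, 2, 5]
9: hit
0: fault, evict 7, frames [4, 2, 5, 9, 0]
5: hit
Hits: 6.

6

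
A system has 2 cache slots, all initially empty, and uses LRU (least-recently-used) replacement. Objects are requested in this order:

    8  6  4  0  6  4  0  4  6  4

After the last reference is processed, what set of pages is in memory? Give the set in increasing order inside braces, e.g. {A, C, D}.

8 -> fault, frames (8)
6 -> fault, frames (8 6)
4 -> fault, evict 8, frames (6 4)
0 -> fault, evict 6, frames (4 0)
6 -> fault, evict 4, frames (0 6)
4 -> fault, evict 0, frames (6 4)
0 -> fault, evict 6, frames (4 0)
4 -> hit
6 -> fault, evict 0, frames (4 6)
4 -> hit

{4, 6}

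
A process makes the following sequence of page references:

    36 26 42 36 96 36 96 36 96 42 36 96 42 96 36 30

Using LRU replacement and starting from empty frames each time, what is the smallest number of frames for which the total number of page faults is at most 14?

2

f=1: 16 faults
f=2: 11 faults
f=3: 5 faults
f=4: 5 faults
f=5: 5 faults
Smallest f with faults ≤ 14 is 2.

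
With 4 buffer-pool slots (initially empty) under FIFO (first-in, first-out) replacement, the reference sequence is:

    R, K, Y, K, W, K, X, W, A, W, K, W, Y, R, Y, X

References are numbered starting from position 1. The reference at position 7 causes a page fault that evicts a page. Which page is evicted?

R

pos 1: R -> fault, frames [R]
pos 2: K -> fault, frames [R, K]
pos 3: Y -> fault, frames [R, K, Y]
pos 4: K -> hit
pos 5: W -> fault, frames [R, K, Y, W]
pos 6: K -> hit
pos 7: X -> fault, evict R, frames [K, Y, W, X]
At position 7, page R is evicted.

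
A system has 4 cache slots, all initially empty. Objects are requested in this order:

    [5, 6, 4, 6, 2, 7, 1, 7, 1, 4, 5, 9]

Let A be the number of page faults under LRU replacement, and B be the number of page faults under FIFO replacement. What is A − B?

1

Under LRU: F F F . F F F . . F F F → 9 faults.
Under FIFO: F F F . F F F . . . F F → 8 faults.
A − B = 9 − 8 = 1.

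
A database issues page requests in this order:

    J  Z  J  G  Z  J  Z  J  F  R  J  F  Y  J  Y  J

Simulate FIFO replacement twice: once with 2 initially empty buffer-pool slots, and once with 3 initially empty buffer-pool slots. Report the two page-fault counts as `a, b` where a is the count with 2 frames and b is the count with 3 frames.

2 frames: F F . F . F F . F F F F F F . . → 11 faults.
3 frames: F F . F . . . . F F F . F . . . → 7 faults.
7 < 11: adding a frame reduced faults, as is typical.

11, 7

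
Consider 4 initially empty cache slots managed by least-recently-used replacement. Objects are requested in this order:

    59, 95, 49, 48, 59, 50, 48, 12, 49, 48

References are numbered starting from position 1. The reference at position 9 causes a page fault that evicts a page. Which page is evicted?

59

pos 1: 59 -> miss, frames {59}
pos 2: 95 -> miss, frames {59,95}
pos 3: 49 -> miss, frames {59,95,49}
pos 4: 48 -> miss, frames {59,95,49,48}
pos 5: 59 -> hit
pos 6: 50 -> miss, evict 95, frames {49,48,59,50}
pos 7: 48 -> hit
pos 8: 12 -> miss, evict 49, frames {59,50,48,12}
pos 9: 49 -> miss, evict 59, frames {50,48,12,49}
At position 9, page 59 is evicted.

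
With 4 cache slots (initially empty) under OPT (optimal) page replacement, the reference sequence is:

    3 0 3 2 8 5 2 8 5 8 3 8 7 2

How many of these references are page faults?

3 -> miss, frames (3)
0 -> miss, frames (3 0)
3 -> hit
2 -> miss, frames (3 0 2)
8 -> miss, frames (3 0 2 8)
5 -> miss, evict 0, frames (3 2 8 5)
2 -> hit
8 -> hit
5 -> hit
8 -> hit
3 -> hit
8 -> hit
7 -> miss, evict 5, frames (3 2 8 7)
2 -> hit
Page faults: 6.

6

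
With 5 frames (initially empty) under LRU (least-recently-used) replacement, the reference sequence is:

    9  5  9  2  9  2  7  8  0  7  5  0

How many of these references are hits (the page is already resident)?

9 -> fault, frames [9]
5 -> fault, frames [9, 5]
9 -> hit
2 -> fault, frames [5, 9, 2]
9 -> hit
2 -> hit
7 -> fault, frames [5, 9, 2, 7]
8 -> fault, frames [5, 9, 2, 7, 8]
0 -> fault, evict 5, frames [9, 2, 7, 8, 0]
7 -> hit
5 -> fault, evict 9, frames [2, 8, 0, 7, 5]
0 -> hit
Hits: 5.

5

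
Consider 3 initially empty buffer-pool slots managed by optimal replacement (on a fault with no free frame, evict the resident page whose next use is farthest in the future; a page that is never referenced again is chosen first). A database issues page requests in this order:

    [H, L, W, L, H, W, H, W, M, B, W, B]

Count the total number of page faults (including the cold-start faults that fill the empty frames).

5

H -> miss, frames {H}
L -> miss, frames {H,L}
W -> miss, frames {H,L,W}
L -> hit
H -> hit
W -> hit
H -> hit
W -> hit
M -> miss, evict L, frames {H,W,M}
B -> miss, evict M, frames {H,W,B}
W -> hit
B -> hit
Page faults: 5.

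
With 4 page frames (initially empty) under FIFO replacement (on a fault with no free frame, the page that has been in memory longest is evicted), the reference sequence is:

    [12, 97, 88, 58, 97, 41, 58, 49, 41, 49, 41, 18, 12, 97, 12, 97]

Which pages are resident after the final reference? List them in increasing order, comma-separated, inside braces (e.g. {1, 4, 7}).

{12, 18, 49, 97}

12: miss, frames [12]
97: miss, frames [12, 97]
88: miss, frames [12, 97, 88]
58: miss, frames [12, 97, 88, 58]
97: hit
41: miss, evict 12, frames [97, 88, 58, 41]
58: hit
49: miss, evict 97, frames [88, 58, 41, 49]
41: hit
49: hit
41: hit
18: miss, evict 88, frames [58, 41, 49, 18]
12: miss, evict 58, frames [41, 49, 18, 12]
97: miss, evict 41, frames [49, 18, 12, 97]
12: hit
97: hit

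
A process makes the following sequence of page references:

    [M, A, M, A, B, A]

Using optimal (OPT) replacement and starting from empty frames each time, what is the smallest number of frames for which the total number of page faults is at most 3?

2

f=1: 6 faults
f=2: 3 faults
f=3: 3 faults
Smallest f with faults ≤ 3 is 2.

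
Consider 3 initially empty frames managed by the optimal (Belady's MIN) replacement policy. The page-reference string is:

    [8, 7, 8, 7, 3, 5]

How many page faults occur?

4

8 → miss, frames (8)
7 → miss, frames (8 7)
8 → hit
7 → hit
3 → miss, frames (8 7 3)
5 → miss, evict 3, frames (8 7 5)
Page faults: 4.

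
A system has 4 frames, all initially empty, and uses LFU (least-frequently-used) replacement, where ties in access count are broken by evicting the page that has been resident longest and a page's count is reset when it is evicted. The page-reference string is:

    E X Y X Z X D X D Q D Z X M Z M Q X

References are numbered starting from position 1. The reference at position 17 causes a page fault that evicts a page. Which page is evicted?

pos 1: E -> miss, frames {E}
pos 2: X -> miss, frames {E,X}
pos 3: Y -> miss, frames {E,X,Y}
pos 4: X -> hit
pos 5: Z -> miss, frames {E,X,Y,Z}
pos 6: X -> hit
pos 7: D -> miss, evict E, frames {X,Y,Z,D}
pos 8: X -> hit
pos 9: D -> hit
pos 10: Q -> miss, evict Y, frames {X,Z,D,Q}
pos 11: D -> hit
pos 12: Z -> hit
pos 13: X -> hit
pos 14: M -> miss, evict Q, frames {X,Z,D,M}
pos 15: Z -> hit
pos 16: M -> hit
pos 17: Q -> miss, evict M, frames {X,Z,D,Q}
At position 17, page M is evicted.

M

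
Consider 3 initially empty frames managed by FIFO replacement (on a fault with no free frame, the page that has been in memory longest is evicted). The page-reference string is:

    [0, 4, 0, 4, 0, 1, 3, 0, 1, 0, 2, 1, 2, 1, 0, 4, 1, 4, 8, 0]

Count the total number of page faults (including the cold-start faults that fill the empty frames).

0: miss, frames [0]
4: miss, frames [0, 4]
0: hit
4: hit
0: hit
1: miss, frames [0, 4, 1]
3: miss, evict 0, frames [4, 1, 3]
0: miss, evict 4, frames [1, 3, 0]
1: hit
0: hit
2: miss, evict 1, frames [3, 0, 2]
1: miss, evict 3, frames [0, 2, 1]
2: hit
1: hit
0: hit
4: miss, evict 0, frames [2, 1, 4]
1: hit
4: hit
8: miss, evict 2, frames [1, 4, 8]
0: miss, evict 1, frames [4, 8, 0]
Page faults: 10.

10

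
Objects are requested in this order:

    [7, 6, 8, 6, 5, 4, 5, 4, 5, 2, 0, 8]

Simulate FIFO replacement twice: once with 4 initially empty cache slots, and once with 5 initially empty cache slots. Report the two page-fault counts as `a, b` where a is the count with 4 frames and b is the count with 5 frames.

8, 7

4 frames: F F F . F F . . . F F F → 8 faults.
5 frames: F F F . F F . . . F F . → 7 faults.
7 < 8: adding a frame reduced faults, as is typical.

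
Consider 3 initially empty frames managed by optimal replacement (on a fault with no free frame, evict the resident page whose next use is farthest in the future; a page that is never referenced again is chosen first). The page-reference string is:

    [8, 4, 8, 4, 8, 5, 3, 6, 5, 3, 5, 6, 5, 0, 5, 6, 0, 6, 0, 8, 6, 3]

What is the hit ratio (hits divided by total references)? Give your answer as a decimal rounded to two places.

0.64

8: miss, frames (8)
4: miss, frames (8 4)
8: hit
4: hit
8: hit
5: miss, frames (8 4 5)
3: miss, evict 4, frames (8 5 3)
6: miss, evict 8, frames (5 3 6)
5: hit
3: hit
5: hit
6: hit
5: hit
0: miss, evict 3, frames (5 6 0)
5: hit
6: hit
0: hit
6: hit
0: hit
8: miss, evict 0, frames (5 6 8)
6: hit
3: miss, evict 8, frames (5 6 3)
Hits: 14 of 22 references → 14/22 = 0.6364.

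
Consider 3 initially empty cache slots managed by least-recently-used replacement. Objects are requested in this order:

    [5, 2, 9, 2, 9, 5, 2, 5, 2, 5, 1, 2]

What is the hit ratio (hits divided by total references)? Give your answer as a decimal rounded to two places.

5 → fault, frames (5)
2 → fault, frames (5 2)
9 → fault, frames (5 2 9)
2 → hit
9 → hit
5 → hit
2 → hit
5 → hit
2 → hit
5 → hit
1 → fault, evict 9, frames (2 5 1)
2 → hit
Hits: 8 of 12 references → 8/12 = 0.6667.

0.67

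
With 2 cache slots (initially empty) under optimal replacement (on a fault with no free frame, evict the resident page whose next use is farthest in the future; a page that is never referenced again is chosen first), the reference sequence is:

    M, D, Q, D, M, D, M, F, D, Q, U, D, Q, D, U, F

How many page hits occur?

M → miss, frames {M}
D → miss, frames {M,D}
Q → miss, evict M, frames {D,Q}
D → hit
M → miss, evict Q, frames {D,M}
D → hit
M → hit
F → miss, evict M, frames {D,F}
D → hit
Q → miss, evict F, frames {D,Q}
U → miss, evict Q, frames {D,U}
D → hit
Q → miss, evict U, frames {D,Q}
D → hit
U → miss, evict Q, frames {D,U}
F → miss, evict U, frames {D,F}
Hits: 6.

6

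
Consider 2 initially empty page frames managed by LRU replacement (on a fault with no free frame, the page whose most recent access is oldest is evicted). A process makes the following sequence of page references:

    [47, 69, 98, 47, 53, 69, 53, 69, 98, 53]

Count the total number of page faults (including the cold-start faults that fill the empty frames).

47 → fault, frames (47)
69 → fault, frames (47 69)
98 → fault, evict 47, frames (69 98)
47 → fault, evict 69, frames (98 47)
53 → fault, evict 98, frames (47 53)
69 → fault, evict 47, frames (53 69)
53 → hit
69 → hit
98 → fault, evict 53, frames (69 98)
53 → fault, evict 69, frames (98 53)
Page faults: 8.

8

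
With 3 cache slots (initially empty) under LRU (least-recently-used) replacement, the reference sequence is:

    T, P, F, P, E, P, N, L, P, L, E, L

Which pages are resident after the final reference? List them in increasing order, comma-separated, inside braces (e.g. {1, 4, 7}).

{E, L, P}

T → miss, frames {T}
P → miss, frames {T,P}
F → miss, frames {T,P,F}
P → hit
E → miss, evict T, frames {F,P,E}
P → hit
N → miss, evict F, frames {E,P,N}
L → miss, evict E, frames {P,N,L}
P → hit
L → hit
E → miss, evict N, frames {P,L,E}
L → hit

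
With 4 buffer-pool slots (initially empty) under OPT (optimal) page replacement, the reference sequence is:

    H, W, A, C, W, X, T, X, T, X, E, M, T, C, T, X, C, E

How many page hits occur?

9

H: miss, frames [H]
W: miss, frames [H, W]
A: miss, frames [H, W, A]
C: miss, frames [H, W, A, C]
W: hit
X: miss, evict A, frames [H, W, C, X]
T: miss, evict W, frames [H, C, X, T]
X: hit
T: hit
X: hit
E: miss, evict H, frames [C, X, T, E]
M: miss, evict E, frames [C, X, T, M]
T: hit
C: hit
T: hit
X: hit
C: hit
E: miss, evict M, frames [C, X, T, E]
Hits: 9.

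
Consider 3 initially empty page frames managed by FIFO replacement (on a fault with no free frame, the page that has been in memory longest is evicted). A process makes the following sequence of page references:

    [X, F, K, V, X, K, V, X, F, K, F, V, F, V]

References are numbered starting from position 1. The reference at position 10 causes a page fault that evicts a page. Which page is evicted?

V

pos 1: X → fault, frames {X}
pos 2: F → fault, frames {X,F}
pos 3: K → fault, frames {X,F,K}
pos 4: V → fault, evict X, frames {F,K,V}
pos 5: X → fault, evict F, frames {K,V,X}
pos 6: K → hit
pos 7: V → hit
pos 8: X → hit
pos 9: F → fault, evict K, frames {V,X,F}
pos 10: K → fault, evict V, frames {X,F,K}
At position 10, page V is evicted.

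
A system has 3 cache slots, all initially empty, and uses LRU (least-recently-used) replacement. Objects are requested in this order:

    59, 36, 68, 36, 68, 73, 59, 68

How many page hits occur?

3

59 -> fault, frames {59}
36 -> fault, frames {59,36}
68 -> fault, frames {59,36,68}
36 -> hit
68 -> hit
73 -> fault, evict 59, frames {36,68,73}
59 -> fault, evict 36, frames {68,73,59}
68 -> hit
Hits: 3.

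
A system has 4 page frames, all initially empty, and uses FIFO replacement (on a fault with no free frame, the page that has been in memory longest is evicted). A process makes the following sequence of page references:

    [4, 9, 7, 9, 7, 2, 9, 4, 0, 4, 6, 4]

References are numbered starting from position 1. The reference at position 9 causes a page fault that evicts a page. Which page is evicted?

pos 1: 4: fault, frames {4}
pos 2: 9: fault, frames {4,9}
pos 3: 7: fault, frames {4,9,7}
pos 4: 9: hit
pos 5: 7: hit
pos 6: 2: fault, frames {4,9,7,2}
pos 7: 9: hit
pos 8: 4: hit
pos 9: 0: fault, evict 4, frames {9,7,2,0}
At position 9, page 4 is evicted.

4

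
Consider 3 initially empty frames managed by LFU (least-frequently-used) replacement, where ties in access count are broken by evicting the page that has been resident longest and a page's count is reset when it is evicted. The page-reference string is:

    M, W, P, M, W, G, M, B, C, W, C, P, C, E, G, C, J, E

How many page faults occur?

13

M -> miss, frames {M}
W -> miss, frames {M,W}
P -> miss, frames {M,W,P}
M -> hit
W -> hit
G -> miss, evict P, frames {M,W,G}
M -> hit
B -> miss, evict G, frames {M,W,B}
C -> miss, evict B, frames {M,W,C}
W -> hit
C -> hit
P -> miss, evict C, frames {M,W,P}
C -> miss, evict P, frames {M,W,C}
E -> miss, evict C, frames {M,W,E}
G -> miss, evict E, frames {M,W,G}
C -> miss, evict G, frames {M,W,C}
J -> miss, evict C, frames {M,W,J}
E -> miss, evict J, frames {M,W,E}
Page faults: 13.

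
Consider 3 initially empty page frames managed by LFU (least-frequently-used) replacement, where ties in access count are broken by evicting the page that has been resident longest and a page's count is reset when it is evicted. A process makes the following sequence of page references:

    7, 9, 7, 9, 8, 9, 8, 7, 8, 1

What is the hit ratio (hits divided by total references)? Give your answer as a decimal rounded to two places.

7 -> fault, frames [7]
9 -> fault, frames [7, 9]
7 -> hit
9 -> hit
8 -> fault, frames [7, 9, 8]
9 -> hit
8 -> hit
7 -> hit
8 -> hit
1 -> fault, evict 7, frames [9, 8, 1]
Hits: 6 of 10 references → 6/10 = 0.6000.

0.60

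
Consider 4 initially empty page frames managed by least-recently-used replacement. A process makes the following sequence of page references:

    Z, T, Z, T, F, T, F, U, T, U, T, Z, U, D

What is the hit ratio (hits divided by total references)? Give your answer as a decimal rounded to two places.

0.64

Z → miss, frames [Z]
T → miss, frames [Z, T]
Z → hit
T → hit
F → miss, frames [Z, T, F]
T → hit
F → hit
U → miss, frames [Z, T, F, U]
T → hit
U → hit
T → hit
Z → hit
U → hit
D → miss, evict F, frames [T, Z, U, D]
Hits: 9 of 14 references → 9/14 = 0.6429.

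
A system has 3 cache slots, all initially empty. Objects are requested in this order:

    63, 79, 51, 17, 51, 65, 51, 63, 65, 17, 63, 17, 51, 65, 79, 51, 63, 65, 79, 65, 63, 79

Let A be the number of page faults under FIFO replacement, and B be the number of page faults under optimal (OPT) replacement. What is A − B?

1

Under FIFO: F F F F . F . F . . . . F . F . . F . . F . → 10 faults.
Under OPT: F F F F . F . . . F . . . F F . . F . . . . → 9 faults.
A − B = 10 − 9 = 1.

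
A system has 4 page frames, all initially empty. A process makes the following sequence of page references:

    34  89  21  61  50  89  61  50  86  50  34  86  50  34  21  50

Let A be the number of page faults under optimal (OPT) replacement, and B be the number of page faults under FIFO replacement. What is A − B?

Under OPT: F F F F F . . . F . . . . . F . → 7 faults.
Under FIFO: F F F F F . . . F . F . . . F . → 8 faults.
A − B = 7 − 8 = -1.

-1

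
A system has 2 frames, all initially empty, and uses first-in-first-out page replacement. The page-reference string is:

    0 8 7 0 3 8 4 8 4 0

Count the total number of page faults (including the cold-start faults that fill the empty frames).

0: miss, frames [0]
8: miss, frames [0, 8]
7: miss, evict 0, frames [8, 7]
0: miss, evict 8, frames [7, 0]
3: miss, evict 7, frames [0, 3]
8: miss, evict 0, frames [3, 8]
4: miss, evict 3, frames [8, 4]
8: hit
4: hit
0: miss, evict 8, frames [4, 0]
Page faults: 8.

8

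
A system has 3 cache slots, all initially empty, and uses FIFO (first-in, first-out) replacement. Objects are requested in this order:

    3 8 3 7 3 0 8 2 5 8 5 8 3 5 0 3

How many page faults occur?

3 -> fault, frames [3]
8 -> fault, frames [3, 8]
3 -> hit
7 -> fault, frames [3, 8, 7]
3 -> hit
0 -> fault, evict 3, frames [8, 7, 0]
8 -> hit
2 -> fault, evict 8, frames [7, 0, 2]
5 -> fault, evict 7, frames [0, 2, 5]
8 -> fault, evict 0, frames [2, 5, 8]
5 -> hit
8 -> hit
3 -> fault, evict 2, frames [5, 8, 3]
5 -> hit
0 -> fault, evict 5, frames [8, 3, 0]
3 -> hit
Page faults: 9.

9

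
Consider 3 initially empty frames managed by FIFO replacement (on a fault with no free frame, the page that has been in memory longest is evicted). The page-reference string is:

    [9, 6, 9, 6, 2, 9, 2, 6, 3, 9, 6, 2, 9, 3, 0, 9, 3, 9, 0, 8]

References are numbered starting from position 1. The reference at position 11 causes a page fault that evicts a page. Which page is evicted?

pos 1: 9: miss, frames (9)
pos 2: 6: miss, frames (9 6)
pos 3: 9: hit
pos 4: 6: hit
pos 5: 2: miss, frames (9 6 2)
pos 6: 9: hit
pos 7: 2: hit
pos 8: 6: hit
pos 9: 3: miss, evict 9, frames (6 2 3)
pos 10: 9: miss, evict 6, frames (2 3 9)
pos 11: 6: miss, evict 2, frames (3 9 6)
At position 11, page 2 is evicted.

2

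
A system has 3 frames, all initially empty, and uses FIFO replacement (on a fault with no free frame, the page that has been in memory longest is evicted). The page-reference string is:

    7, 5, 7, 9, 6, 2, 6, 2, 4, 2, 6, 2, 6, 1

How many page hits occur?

7

7 → miss, frames {7}
5 → miss, frames {7,5}
7 → hit
9 → miss, frames {7,5,9}
6 → miss, evict 7, frames {5,9,6}
2 → miss, evict 5, frames {9,6,2}
6 → hit
2 → hit
4 → miss, evict 9, frames {6,2,4}
2 → hit
6 → hit
2 → hit
6 → hit
1 → miss, evict 6, frames {2,4,1}
Hits: 7.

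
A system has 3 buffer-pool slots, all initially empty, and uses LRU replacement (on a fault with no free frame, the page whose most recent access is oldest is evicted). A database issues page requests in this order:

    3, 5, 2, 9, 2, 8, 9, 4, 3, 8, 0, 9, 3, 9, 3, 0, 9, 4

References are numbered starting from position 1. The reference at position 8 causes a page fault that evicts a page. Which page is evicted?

2

pos 1: 3 → miss, frames {3}
pos 2: 5 → miss, frames {3,5}
pos 3: 2 → miss, frames {3,5,2}
pos 4: 9 → miss, evict 3, frames {5,2,9}
pos 5: 2 → hit
pos 6: 8 → miss, evict 5, frames {9,2,8}
pos 7: 9 → hit
pos 8: 4 → miss, evict 2, frames {8,9,4}
At position 8, page 2 is evicted.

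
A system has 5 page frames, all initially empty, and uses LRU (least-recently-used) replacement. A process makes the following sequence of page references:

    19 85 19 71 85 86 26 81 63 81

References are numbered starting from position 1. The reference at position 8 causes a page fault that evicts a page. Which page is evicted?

19

pos 1: 19 -> miss, frames (19)
pos 2: 85 -> miss, frames (19 85)
pos 3: 19 -> hit
pos 4: 71 -> miss, frames (85 19 71)
pos 5: 85 -> hit
pos 6: 86 -> miss, frames (19 71 85 86)
pos 7: 26 -> miss, frames (19 71 85 86 26)
pos 8: 81 -> miss, evict 19, frames (71 85 86 26 81)
At position 8, page 19 is evicted.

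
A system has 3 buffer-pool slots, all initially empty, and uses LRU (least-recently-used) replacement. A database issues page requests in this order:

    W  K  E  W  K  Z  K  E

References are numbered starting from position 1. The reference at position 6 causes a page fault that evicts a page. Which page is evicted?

pos 1: W: fault, frames (W)
pos 2: K: fault, frames (W K)
pos 3: E: fault, frames (W K E)
pos 4: W: hit
pos 5: K: hit
pos 6: Z: fault, evict E, frames (W K Z)
At position 6, page E is evicted.

E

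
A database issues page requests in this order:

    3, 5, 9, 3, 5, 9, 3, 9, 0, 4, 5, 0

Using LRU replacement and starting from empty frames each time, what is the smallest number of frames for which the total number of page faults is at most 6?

3

f=1: 12 faults
f=2: 11 faults
f=3: 6 faults
f=4: 6 faults
f=5: 5 faults
Smallest f with faults ≤ 6 is 3.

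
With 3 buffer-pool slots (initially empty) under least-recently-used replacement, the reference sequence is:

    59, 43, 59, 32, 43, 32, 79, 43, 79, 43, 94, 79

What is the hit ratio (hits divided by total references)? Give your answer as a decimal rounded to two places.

59: fault, frames [59]
43: fault, frames [59, 43]
59: hit
32: fault, frames [43, 59, 32]
43: hit
32: hit
79: fault, evict 59, frames [43, 32, 79]
43: hit
79: hit
43: hit
94: fault, evict 32, frames [79, 43, 94]
79: hit
Hits: 7 of 12 references → 7/12 = 0.5833.

0.58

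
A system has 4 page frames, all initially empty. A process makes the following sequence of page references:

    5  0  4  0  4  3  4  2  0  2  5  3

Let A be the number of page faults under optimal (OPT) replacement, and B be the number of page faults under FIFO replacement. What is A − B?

-1

Under OPT: F F F . . F . F . . . . → 5 faults.
Under FIFO: F F F . . F . F . . F . → 6 faults.
A − B = 5 − 6 = -1.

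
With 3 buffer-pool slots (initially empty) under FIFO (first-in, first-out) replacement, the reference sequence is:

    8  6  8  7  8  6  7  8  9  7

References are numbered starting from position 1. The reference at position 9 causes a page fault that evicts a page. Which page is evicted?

8

pos 1: 8 → miss, frames {8}
pos 2: 6 → miss, frames {8,6}
pos 3: 8 → hit
pos 4: 7 → miss, frames {8,6,7}
pos 5: 8 → hit
pos 6: 6 → hit
pos 7: 7 → hit
pos 8: 8 → hit
pos 9: 9 → miss, evict 8, frames {6,7,9}
At position 9, page 8 is evicted.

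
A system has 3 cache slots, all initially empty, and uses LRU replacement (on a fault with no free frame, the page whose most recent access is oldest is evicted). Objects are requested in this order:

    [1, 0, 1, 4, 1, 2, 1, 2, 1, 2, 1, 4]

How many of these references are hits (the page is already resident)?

1 -> fault, frames {1}
0 -> fault, frames {1,0}
1 -> hit
4 -> fault, frames {0,1,4}
1 -> hit
2 -> fault, evict 0, frames {4,1,2}
1 -> hit
2 -> hit
1 -> hit
2 -> hit
1 -> hit
4 -> hit
Hits: 8.

8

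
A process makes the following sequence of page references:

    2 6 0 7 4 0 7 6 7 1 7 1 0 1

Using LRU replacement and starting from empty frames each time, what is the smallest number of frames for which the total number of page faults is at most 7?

f=1: 14 faults
f=2: 10 faults
f=3: 8 faults
f=4: 6 faults
f=5: 6 faults
f=6: 6 faults
Smallest f with faults ≤ 7 is 4.

4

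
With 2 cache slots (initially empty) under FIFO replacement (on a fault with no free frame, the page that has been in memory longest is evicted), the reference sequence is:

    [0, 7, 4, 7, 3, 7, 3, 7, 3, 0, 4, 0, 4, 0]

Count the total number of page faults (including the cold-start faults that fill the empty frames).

7

0 → fault, frames [0]
7 → fault, frames [0, 7]
4 → fault, evict 0, frames [7, 4]
7 → hit
3 → fault, evict 7, frames [4, 3]
7 → fault, evict 4, frames [3, 7]
3 → hit
7 → hit
3 → hit
0 → fault, evict 3, frames [7, 0]
4 → fault, evict 7, frames [0, 4]
0 → hit
4 → hit
0 → hit
Page faults: 7.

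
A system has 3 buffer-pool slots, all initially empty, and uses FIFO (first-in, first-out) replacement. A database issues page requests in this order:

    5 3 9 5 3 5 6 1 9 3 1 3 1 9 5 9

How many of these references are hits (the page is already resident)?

5 -> fault, frames [5]
3 -> fault, frames [5, 3]
9 -> fault, frames [5, 3, 9]
5 -> hit
3 -> hit
5 -> hit
6 -> fault, evict 5, frames [3, 9, 6]
1 -> fault, evict 3, frames [9, 6, 1]
9 -> hit
3 -> fault, evict 9, frames [6, 1, 3]
1 -> hit
3 -> hit
1 -> hit
9 -> fault, evict 6, frames [1, 3, 9]
5 -> fault, evict 1, frames [3, 9, 5]
9 -> hit
Hits: 8.

8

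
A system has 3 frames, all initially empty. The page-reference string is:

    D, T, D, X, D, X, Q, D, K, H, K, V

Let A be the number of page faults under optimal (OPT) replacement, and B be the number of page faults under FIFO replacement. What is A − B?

Under OPT: F F . F . . F . F F . F → 7 faults.
Under FIFO: F F . F . . F F F F . F → 8 faults.
A − B = 7 − 8 = -1.

-1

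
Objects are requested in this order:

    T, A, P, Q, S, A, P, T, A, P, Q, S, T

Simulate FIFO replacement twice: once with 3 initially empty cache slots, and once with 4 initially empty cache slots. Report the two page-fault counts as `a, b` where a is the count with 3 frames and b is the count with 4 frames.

3 frames: F F F F F F F F . . F F . → 10 faults.
4 frames: F F F F F . . F F F F F F → 11 faults.
11 > 10: adding a frame increased faults — Belady's anomaly.

10, 11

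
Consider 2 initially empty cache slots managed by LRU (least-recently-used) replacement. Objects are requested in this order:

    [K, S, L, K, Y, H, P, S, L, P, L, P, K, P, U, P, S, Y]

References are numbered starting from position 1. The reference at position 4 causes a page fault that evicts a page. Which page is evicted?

S

pos 1: K -> fault, frames (K)
pos 2: S -> fault, frames (K S)
pos 3: L -> fault, evict K, frames (S L)
pos 4: K -> fault, evict S, frames (L K)
At position 4, page S is evicted.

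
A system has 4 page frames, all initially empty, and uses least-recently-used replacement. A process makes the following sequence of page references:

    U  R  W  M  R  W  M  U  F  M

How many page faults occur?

U → miss, frames [U]
R → miss, frames [U, R]
W → miss, frames [U, R, W]
M → miss, frames [U, R, W, M]
R → hit
W → hit
M → hit
U → hit
F → miss, evict R, frames [W, M, U, F]
M → hit
Page faults: 5.

5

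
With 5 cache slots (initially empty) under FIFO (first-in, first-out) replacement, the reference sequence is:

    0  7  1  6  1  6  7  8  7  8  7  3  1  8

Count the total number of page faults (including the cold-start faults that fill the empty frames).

6

0 → miss, frames [0]
7 → miss, frames [0, 7]
1 → miss, frames [0, 7, 1]
6 → miss, frames [0, 7, 1, 6]
1 → hit
6 → hit
7 → hit
8 → miss, frames [0, 7, 1, 6, 8]
7 → hit
8 → hit
7 → hit
3 → miss, evict 0, frames [7, 1, 6, 8, 3]
1 → hit
8 → hit
Page faults: 6.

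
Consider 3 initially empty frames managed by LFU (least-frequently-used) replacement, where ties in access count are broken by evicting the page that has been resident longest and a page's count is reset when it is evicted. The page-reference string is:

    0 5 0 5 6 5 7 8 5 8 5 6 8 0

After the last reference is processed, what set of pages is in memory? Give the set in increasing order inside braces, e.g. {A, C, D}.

{0, 5, 8}

0: miss, frames (0)
5: miss, frames (0 5)
0: hit
5: hit
6: miss, frames (0 5 6)
5: hit
7: miss, evict 6, frames (0 5 7)
8: miss, evict 7, frames (0 5 8)
5: hit
8: hit
5: hit
6: miss, evict 0, frames (5 8 6)
8: hit
0: miss, evict 6, frames (5 8 0)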